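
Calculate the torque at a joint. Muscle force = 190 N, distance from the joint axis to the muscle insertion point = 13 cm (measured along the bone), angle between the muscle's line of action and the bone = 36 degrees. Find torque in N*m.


Torque = F * d * sin(theta)   (moment arm = d*sin(theta))
d = 13 cm = 0.13 m
Torque = 190 * 0.13 * sin(36)
Torque = 14.52 N*m


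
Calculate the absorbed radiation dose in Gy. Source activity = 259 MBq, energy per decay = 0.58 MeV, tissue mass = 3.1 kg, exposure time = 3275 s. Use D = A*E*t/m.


A = 259 MBq = 2.5900e+08 Bq
E = 0.58 MeV = 9.2916e-14 J
D = A*E*t/m = 2.5900e+08*9.2916e-14*3275/3.1
D = 0.02542 Gy


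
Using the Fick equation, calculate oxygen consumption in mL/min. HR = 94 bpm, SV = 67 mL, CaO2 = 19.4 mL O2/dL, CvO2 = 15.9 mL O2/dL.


CO = HR*SV = 94*67/1000 = 6.298 L/min
a-v O2 diff = 19.4 - 15.9 = 3.5 mL/dL
VO2 = CO * (CaO2-CvO2) * 10 dL/L
VO2 = 6.298 * 3.5 * 10
VO2 = 220.4 mL/min


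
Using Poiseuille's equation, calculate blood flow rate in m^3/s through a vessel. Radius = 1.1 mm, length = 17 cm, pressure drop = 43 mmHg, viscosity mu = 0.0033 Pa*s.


Q = pi*r^4*dP / (8*mu*L)
r = 0.0011 m, L = 0.17 m
dP = 43 mmHg = 5732.846 Pa
Q = 5.8754e-06 m^3/s


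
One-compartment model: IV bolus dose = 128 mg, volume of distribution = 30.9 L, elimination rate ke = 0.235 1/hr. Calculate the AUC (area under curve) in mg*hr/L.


C0 = Dose/Vd = 128/30.9 = 4.14239 mg/L
AUC = C0/ke = 4.14239/0.235
AUC = 17.63 mg*hr/L


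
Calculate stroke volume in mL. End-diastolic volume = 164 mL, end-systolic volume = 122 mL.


SV = EDV - ESV
SV = 164 - 122
SV = 42 mL


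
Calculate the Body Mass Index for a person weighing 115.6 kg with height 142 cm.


BMI = weight / height^2
height = 142 cm = 1.42 m
BMI = 115.6 / 1.42^2
BMI = 57.33 kg/m^2


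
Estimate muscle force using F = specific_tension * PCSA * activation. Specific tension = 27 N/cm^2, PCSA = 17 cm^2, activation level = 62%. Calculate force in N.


F = sigma * PCSA * activation
F = 27 * 17 * 0.62
F = 284.6 N


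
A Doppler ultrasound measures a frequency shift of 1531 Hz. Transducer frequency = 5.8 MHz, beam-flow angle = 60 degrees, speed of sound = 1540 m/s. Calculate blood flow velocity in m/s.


v = fd * c / (2 * f0 * cos(theta))
v = 1531 * 1540 / (2 * 5.8000e+06 * cos(60))
v = 0.4065 m/s


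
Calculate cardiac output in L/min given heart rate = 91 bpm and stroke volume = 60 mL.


CO = HR * SV
CO = 91 * 60 / 1000
CO = 5.46 L/min


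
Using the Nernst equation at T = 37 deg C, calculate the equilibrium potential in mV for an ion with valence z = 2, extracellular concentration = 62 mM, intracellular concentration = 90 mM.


E = (RT/(zF)) * ln(C_out/C_in)
T = 37 + 273.15 = 310.15 K
E = (8.314 * 310.15 / (2 * 96485)) * ln(62/90)
E = -4.98 mV


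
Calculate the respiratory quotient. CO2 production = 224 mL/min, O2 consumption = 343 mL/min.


RQ = VCO2 / VO2
RQ = 224 / 343
RQ = 0.6531


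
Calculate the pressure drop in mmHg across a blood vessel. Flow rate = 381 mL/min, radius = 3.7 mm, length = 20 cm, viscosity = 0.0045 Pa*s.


dP = 8*mu*L*Q / (pi*r^4)
Q = 381 mL/min = 6.35e-06 m^3/s
dP = 77.6514 Pa = 77.6514 / 133.322 mmHg = 0.5824 mmHg


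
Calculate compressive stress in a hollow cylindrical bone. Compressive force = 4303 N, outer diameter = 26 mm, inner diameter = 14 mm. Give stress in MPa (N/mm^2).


A = pi*(r_o^2 - r_i^2)
r_o = 13 mm, r_i = 7 mm
A = 376.991 mm^2
sigma = F/A = 4303 / 376.991
sigma = 11.41 MPa


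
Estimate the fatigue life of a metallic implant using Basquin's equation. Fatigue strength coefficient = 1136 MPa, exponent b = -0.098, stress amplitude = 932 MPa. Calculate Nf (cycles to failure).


sigma_a = sigma_f' * (2Nf)^b
2Nf = (sigma_a/sigma_f')^(1/b)
2Nf = (932/1136)^(1/-0.098)
2Nf = 7.5364625
Nf = 3.768


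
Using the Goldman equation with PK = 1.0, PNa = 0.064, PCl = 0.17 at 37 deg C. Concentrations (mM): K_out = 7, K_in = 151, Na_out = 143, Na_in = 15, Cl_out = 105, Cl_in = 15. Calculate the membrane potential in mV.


Vm = (RT/F)*ln((PK*Ko + PNa*Nao + PCl*Cli)/(PK*Ki + PNa*Nai + PCl*Clo))
Numer = 18.702, Denom = 169.81
Vm = -58.96 mV


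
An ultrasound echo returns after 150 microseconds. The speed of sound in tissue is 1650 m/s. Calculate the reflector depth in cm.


depth = c * t / 2
t = 150 us = 1.5000e-04 s
depth = 1650 * 1.5000e-04 / 2
depth = 0.12375 m = 12.375 cm


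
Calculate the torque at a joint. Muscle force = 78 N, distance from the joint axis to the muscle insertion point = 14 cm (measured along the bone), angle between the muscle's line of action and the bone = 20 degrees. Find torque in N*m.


Torque = F * d * sin(theta)   (moment arm = d*sin(theta))
d = 14 cm = 0.14 m
Torque = 78 * 0.14 * sin(20)
Torque = 3.735 N*m


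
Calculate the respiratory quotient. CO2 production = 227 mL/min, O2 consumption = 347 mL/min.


RQ = VCO2 / VO2
RQ = 227 / 347
RQ = 0.6542


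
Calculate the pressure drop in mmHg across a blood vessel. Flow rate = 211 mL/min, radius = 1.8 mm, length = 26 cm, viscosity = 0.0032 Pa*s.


dP = 8*mu*L*Q / (pi*r^4)
Q = 211 mL/min = 3.51667e-06 m^3/s
dP = 709.749 Pa = 709.749 / 133.322 mmHg = 5.324 mmHg


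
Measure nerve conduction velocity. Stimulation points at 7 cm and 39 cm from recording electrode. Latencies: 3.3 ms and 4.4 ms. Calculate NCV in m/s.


Distance = (39 - 7) / 100 = 0.32 m
dt = (4.4 - 3.3) / 1000 = 0.0011 s
NCV = dist / dt = 290.9 m/s


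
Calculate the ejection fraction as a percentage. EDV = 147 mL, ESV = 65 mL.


SV = EDV - ESV = 147 - 65 = 82 mL
EF = SV/EDV * 100 = 82/147 * 100
EF = 55.78%


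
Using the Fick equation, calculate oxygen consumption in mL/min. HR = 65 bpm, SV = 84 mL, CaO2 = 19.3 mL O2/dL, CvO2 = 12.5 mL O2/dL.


CO = HR*SV = 65*84/1000 = 5.46 L/min
a-v O2 diff = 19.3 - 12.5 = 6.8 mL/dL
VO2 = CO * (CaO2-CvO2) * 10 dL/L
VO2 = 5.46 * 6.8 * 10
VO2 = 371.3 mL/min


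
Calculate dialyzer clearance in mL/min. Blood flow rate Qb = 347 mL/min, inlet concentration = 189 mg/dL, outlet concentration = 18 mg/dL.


K = Qb * (Cb_in - Cb_out) / Cb_in
K = 347 * (189 - 18) / 189
K = 314 mL/min


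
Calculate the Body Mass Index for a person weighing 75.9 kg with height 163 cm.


BMI = weight / height^2
height = 163 cm = 1.63 m
BMI = 75.9 / 1.63^2
BMI = 28.57 kg/m^2


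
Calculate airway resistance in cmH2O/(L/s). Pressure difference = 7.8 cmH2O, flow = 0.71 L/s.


R = dP / flow
R = 7.8 / 0.71
R = 10.99 cmH2O/(L/s)


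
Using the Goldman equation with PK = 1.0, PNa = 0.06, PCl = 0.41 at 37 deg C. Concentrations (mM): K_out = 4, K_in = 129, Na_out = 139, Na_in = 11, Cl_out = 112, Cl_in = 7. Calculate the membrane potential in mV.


Vm = (RT/F)*ln((PK*Ko + PNa*Nao + PCl*Cli)/(PK*Ki + PNa*Nai + PCl*Clo))
Numer = 15.21, Denom = 175.58
Vm = -65.37 mV


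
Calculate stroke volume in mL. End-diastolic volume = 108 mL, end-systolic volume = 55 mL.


SV = EDV - ESV
SV = 108 - 55
SV = 53 mL


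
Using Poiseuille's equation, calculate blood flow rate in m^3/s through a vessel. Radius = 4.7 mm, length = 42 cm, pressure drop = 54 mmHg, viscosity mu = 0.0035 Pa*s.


Q = pi*r^4*dP / (8*mu*L)
r = 0.0047 m, L = 0.42 m
dP = 54 mmHg = 7199.388 Pa
Q = 9.3849e-04 m^3/s


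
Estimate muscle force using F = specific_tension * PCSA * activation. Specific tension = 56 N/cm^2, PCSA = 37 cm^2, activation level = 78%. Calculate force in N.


F = sigma * PCSA * activation
F = 56 * 37 * 0.78
F = 1616 N


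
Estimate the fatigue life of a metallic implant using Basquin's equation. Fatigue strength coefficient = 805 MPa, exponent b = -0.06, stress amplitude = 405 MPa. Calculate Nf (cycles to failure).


sigma_a = sigma_f' * (2Nf)^b
2Nf = (sigma_a/sigma_f')^(1/b)
2Nf = (405/805)^(1/-0.06)
2Nf = 93831.275
Nf = 4.692e+04


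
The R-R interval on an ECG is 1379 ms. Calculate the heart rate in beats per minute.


HR = 60 / RR_interval(s)
RR = 1379 ms = 1.379 s
HR = 60 / 1.379 = 43.51 bpm


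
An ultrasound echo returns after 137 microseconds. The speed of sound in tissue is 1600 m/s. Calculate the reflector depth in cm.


depth = c * t / 2
t = 137 us = 1.3700e-04 s
depth = 1600 * 1.3700e-04 / 2
depth = 0.1096 m = 10.96 cm


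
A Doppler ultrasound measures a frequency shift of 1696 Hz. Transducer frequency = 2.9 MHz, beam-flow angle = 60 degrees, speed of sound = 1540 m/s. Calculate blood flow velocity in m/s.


v = fd * c / (2 * f0 * cos(theta))
v = 1696 * 1540 / (2 * 2.9000e+06 * cos(60))
v = 0.9006 m/s


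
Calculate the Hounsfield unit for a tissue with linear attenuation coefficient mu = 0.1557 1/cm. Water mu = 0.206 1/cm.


HU = ((mu_tissue - mu_water) / mu_water) * 1000
HU = ((0.1557 - 0.206) / 0.206) * 1000
HU = -244.2


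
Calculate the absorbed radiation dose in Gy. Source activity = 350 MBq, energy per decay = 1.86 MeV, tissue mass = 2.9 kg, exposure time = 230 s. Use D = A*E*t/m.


A = 350 MBq = 3.5000e+08 Bq
E = 1.86 MeV = 2.97972e-13 J
D = A*E*t/m = 3.5000e+08*2.97972e-13*230/2.9
D = 0.008271 Gy


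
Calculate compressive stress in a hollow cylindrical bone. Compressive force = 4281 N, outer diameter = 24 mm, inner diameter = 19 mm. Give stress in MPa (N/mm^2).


A = pi*(r_o^2 - r_i^2)
r_o = 12 mm, r_i = 9.5 mm
A = 168.861 mm^2
sigma = F/A = 4281 / 168.861
sigma = 25.35 MPa


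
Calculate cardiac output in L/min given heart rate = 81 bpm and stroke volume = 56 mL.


CO = HR * SV
CO = 81 * 56 / 1000
CO = 4.536 L/min


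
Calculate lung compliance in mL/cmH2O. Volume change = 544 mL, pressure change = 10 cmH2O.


C = dV / dP
C = 544 / 10
C = 54.4 mL/cmH2O


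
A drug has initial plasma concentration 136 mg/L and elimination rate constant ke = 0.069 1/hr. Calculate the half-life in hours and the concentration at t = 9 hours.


t_half = ln(2) / ke = 0.693147 / 0.069 = 10.05 hr
C(t) = C0 * exp(-ke*t) = 136 * exp(-0.069*9)
C(9) = 73.09 mg/L


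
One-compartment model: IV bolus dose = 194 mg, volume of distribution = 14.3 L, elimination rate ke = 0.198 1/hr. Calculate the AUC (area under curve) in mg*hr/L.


C0 = Dose/Vd = 194/14.3 = 13.5664 mg/L
AUC = C0/ke = 13.5664/0.198
AUC = 68.52 mg*hr/L


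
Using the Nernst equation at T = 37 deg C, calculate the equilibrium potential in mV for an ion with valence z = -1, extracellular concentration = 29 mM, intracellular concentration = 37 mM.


E = (RT/(zF)) * ln(C_out/C_in)
T = 37 + 273.15 = 310.15 K
E = (8.314 * 310.15 / (-1 * 96485)) * ln(29/37)
E = 6.511 mV


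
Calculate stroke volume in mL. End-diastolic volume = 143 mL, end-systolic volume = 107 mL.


SV = EDV - ESV
SV = 143 - 107
SV = 36 mL


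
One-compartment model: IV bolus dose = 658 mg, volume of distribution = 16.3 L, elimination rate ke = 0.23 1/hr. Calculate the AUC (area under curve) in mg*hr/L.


C0 = Dose/Vd = 658/16.3 = 40.3681 mg/L
AUC = C0/ke = 40.3681/0.23
AUC = 175.5 mg*hr/L


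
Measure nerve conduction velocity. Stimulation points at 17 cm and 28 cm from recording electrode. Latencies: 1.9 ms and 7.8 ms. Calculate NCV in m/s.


Distance = (28 - 17) / 100 = 0.11 m
dt = (7.8 - 1.9) / 1000 = 0.0059 s
NCV = dist / dt = 18.64 m/s


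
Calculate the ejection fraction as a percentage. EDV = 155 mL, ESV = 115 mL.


SV = EDV - ESV = 155 - 115 = 40 mL
EF = SV/EDV * 100 = 40/155 * 100
EF = 25.81%


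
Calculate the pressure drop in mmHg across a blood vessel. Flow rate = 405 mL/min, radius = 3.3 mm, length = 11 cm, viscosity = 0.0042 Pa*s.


dP = 8*mu*L*Q / (pi*r^4)
Q = 405 mL/min = 6.75e-06 m^3/s
dP = 66.9623 Pa = 66.9623 / 133.322 mmHg = 0.5023 mmHg


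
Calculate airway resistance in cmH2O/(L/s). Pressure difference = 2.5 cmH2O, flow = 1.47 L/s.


R = dP / flow
R = 2.5 / 1.47
R = 1.701 cmH2O/(L/s)


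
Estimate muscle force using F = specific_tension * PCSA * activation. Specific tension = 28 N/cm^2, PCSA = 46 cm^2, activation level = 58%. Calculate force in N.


F = sigma * PCSA * activation
F = 28 * 46 * 0.58
F = 747 N


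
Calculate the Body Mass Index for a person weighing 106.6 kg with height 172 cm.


BMI = weight / height^2
height = 172 cm = 1.72 m
BMI = 106.6 / 1.72^2
BMI = 36.03 kg/m^2


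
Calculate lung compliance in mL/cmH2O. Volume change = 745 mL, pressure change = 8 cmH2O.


C = dV / dP
C = 745 / 8
C = 93.12 mL/cmH2O


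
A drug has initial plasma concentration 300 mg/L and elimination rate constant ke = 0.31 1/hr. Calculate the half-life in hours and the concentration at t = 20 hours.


t_half = ln(2) / ke = 0.693147 / 0.31 = 2.236 hr
C(t) = C0 * exp(-ke*t) = 300 * exp(-0.31*20)
C(20) = 0.6088 mg/L


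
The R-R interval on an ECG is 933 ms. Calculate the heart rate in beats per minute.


HR = 60 / RR_interval(s)
RR = 933 ms = 0.933 s
HR = 60 / 0.933 = 64.31 bpm


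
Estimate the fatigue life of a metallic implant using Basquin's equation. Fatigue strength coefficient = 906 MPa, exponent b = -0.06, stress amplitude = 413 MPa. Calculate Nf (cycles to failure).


sigma_a = sigma_f' * (2Nf)^b
2Nf = (sigma_a/sigma_f')^(1/b)
2Nf = (413/906)^(1/-0.06)
2Nf = 485626.56
Nf = 2.428e+05


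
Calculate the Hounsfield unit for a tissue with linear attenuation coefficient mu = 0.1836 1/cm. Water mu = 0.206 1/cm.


HU = ((mu_tissue - mu_water) / mu_water) * 1000
HU = ((0.1836 - 0.206) / 0.206) * 1000
HU = -108.7


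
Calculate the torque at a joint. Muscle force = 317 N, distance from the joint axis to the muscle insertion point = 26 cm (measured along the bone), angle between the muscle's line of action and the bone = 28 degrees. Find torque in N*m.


Torque = F * d * sin(theta)   (moment arm = d*sin(theta))
d = 26 cm = 0.26 m
Torque = 317 * 0.26 * sin(28)
Torque = 38.69 N*m


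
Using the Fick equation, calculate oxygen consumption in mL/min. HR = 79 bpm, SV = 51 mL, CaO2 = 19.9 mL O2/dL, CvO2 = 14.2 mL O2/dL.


CO = HR*SV = 79*51/1000 = 4.029 L/min
a-v O2 diff = 19.9 - 14.2 = 5.7 mL/dL
VO2 = CO * (CaO2-CvO2) * 10 dL/L
VO2 = 4.029 * 5.7 * 10
VO2 = 229.7 mL/min


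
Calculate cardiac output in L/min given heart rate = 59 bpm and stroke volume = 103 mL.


CO = HR * SV
CO = 59 * 103 / 1000
CO = 6.077 L/min


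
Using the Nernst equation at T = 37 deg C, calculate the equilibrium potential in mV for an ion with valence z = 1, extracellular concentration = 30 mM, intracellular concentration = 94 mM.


E = (RT/(zF)) * ln(C_out/C_in)
T = 37 + 273.15 = 310.15 K
E = (8.314 * 310.15 / (1 * 96485)) * ln(30/94)
E = -30.52 mV


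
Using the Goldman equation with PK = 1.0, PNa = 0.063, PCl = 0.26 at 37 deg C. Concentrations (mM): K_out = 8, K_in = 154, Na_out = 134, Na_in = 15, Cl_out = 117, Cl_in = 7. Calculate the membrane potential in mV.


Vm = (RT/F)*ln((PK*Ko + PNa*Nao + PCl*Cli)/(PK*Ki + PNa*Nai + PCl*Clo))
Numer = 18.262, Denom = 185.365
Vm = -61.94 mV


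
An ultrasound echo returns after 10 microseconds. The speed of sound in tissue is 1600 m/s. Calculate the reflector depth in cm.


depth = c * t / 2
t = 10 us = 1.0000e-05 s
depth = 1600 * 1.0000e-05 / 2
depth = 0.008 m = 0.8 cm


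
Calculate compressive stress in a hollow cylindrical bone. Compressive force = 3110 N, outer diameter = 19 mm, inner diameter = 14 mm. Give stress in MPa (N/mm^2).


A = pi*(r_o^2 - r_i^2)
r_o = 9.5 mm, r_i = 7 mm
A = 129.591 mm^2
sigma = F/A = 3110 / 129.591
sigma = 24 MPa


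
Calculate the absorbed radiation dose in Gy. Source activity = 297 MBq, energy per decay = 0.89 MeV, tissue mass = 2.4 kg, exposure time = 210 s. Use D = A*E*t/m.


A = 297 MBq = 2.9700e+08 Bq
E = 0.89 MeV = 1.42578e-13 J
D = A*E*t/m = 2.9700e+08*1.42578e-13*210/2.4
D = 0.003705 Gy


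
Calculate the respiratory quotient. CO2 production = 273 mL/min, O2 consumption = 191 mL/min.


RQ = VCO2 / VO2
RQ = 273 / 191
RQ = 1.429


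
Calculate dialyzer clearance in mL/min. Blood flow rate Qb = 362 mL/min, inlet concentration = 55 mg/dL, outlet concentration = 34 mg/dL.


K = Qb * (Cb_in - Cb_out) / Cb_in
K = 362 * (55 - 34) / 55
K = 138.2 mL/min


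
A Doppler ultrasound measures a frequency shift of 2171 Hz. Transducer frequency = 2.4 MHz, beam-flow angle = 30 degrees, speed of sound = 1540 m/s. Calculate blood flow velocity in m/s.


v = fd * c / (2 * f0 * cos(theta))
v = 2171 * 1540 / (2 * 2.4000e+06 * cos(30))
v = 0.8043 m/s


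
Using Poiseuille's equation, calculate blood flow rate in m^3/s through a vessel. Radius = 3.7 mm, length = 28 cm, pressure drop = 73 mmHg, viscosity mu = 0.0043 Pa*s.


Q = pi*r^4*dP / (8*mu*L)
r = 0.0037 m, L = 0.28 m
dP = 73 mmHg = 9732.506 Pa
Q = 5.9493e-04 m^3/s


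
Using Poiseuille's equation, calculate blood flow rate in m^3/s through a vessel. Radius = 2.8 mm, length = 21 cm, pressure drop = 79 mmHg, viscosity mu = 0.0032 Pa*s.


Q = pi*r^4*dP / (8*mu*L)
r = 0.0028 m, L = 0.21 m
dP = 79 mmHg = 10532.438 Pa
Q = 3.7831e-04 m^3/s


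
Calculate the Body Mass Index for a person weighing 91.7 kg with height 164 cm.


BMI = weight / height^2
height = 164 cm = 1.64 m
BMI = 91.7 / 1.64^2
BMI = 34.09 kg/m^2


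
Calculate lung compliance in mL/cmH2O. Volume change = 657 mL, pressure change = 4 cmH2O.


C = dV / dP
C = 657 / 4
C = 164.2 mL/cmH2O


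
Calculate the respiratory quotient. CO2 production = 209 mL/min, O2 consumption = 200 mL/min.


RQ = VCO2 / VO2
RQ = 209 / 200
RQ = 1.045


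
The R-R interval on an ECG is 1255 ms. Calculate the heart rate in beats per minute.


HR = 60 / RR_interval(s)
RR = 1255 ms = 1.255 s
HR = 60 / 1.255 = 47.81 bpm


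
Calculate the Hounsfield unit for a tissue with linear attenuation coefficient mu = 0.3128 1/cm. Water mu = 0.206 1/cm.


HU = ((mu_tissue - mu_water) / mu_water) * 1000
HU = ((0.3128 - 0.206) / 0.206) * 1000
HU = 518.4


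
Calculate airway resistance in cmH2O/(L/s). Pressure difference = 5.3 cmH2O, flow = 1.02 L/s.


R = dP / flow
R = 5.3 / 1.02
R = 5.196 cmH2O/(L/s)


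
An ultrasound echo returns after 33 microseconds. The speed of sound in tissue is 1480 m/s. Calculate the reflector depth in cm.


depth = c * t / 2
t = 33 us = 3.3000e-05 s
depth = 1480 * 3.3000e-05 / 2
depth = 0.02442 m = 2.442 cm


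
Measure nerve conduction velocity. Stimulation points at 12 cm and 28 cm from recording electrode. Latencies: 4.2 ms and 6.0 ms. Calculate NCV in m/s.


Distance = (28 - 12) / 100 = 0.16 m
dt = (6.0 - 4.2) / 1000 = 0.0018 s
NCV = dist / dt = 88.89 m/s


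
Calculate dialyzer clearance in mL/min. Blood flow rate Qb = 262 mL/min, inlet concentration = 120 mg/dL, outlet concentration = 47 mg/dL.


K = Qb * (Cb_in - Cb_out) / Cb_in
K = 262 * (120 - 47) / 120
K = 159.4 mL/min


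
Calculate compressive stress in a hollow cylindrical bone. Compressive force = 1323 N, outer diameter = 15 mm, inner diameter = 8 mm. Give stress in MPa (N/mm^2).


A = pi*(r_o^2 - r_i^2)
r_o = 7.5 mm, r_i = 4 mm
A = 126.449 mm^2
sigma = F/A = 1323 / 126.449
sigma = 10.46 MPa


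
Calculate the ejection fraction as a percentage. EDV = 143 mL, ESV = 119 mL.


SV = EDV - ESV = 143 - 119 = 24 mL
EF = SV/EDV * 100 = 24/143 * 100
EF = 16.78%


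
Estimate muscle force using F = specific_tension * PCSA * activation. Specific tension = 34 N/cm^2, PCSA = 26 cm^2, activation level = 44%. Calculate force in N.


F = sigma * PCSA * activation
F = 34 * 26 * 0.44
F = 389 N


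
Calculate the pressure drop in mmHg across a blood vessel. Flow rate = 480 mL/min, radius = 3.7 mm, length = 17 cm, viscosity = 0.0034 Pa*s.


dP = 8*mu*L*Q / (pi*r^4)
Q = 480 mL/min = 8e-06 m^3/s
dP = 62.8277 Pa = 62.8277 / 133.322 mmHg = 0.4712 mmHg


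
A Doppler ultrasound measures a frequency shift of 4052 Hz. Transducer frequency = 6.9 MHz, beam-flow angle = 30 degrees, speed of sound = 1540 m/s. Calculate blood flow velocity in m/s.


v = fd * c / (2 * f0 * cos(theta))
v = 4052 * 1540 / (2 * 6.9000e+06 * cos(30))
v = 0.5221 m/s


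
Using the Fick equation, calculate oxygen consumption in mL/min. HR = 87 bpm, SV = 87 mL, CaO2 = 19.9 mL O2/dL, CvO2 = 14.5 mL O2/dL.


CO = HR*SV = 87*87/1000 = 7.569 L/min
a-v O2 diff = 19.9 - 14.5 = 5.4 mL/dL
VO2 = CO * (CaO2-CvO2) * 10 dL/L
VO2 = 7.569 * 5.4 * 10
VO2 = 408.7 mL/min


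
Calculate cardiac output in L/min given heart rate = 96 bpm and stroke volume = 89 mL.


CO = HR * SV
CO = 96 * 89 / 1000
CO = 8.544 L/min


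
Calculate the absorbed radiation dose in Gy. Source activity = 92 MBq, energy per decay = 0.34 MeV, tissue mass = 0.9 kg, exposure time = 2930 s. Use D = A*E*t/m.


A = 92 MBq = 9.2000e+07 Bq
E = 0.34 MeV = 5.4468e-14 J
D = A*E*t/m = 9.2000e+07*5.4468e-14*2930/0.9
D = 0.01631 Gy


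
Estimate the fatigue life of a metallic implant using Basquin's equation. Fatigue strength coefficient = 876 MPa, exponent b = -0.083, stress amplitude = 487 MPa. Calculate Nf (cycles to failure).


sigma_a = sigma_f' * (2Nf)^b
2Nf = (sigma_a/sigma_f')^(1/b)
2Nf = (487/876)^(1/-0.083)
2Nf = 1180.2926
Nf = 590.1


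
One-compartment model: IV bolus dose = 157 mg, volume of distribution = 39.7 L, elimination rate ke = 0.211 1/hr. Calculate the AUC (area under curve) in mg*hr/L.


C0 = Dose/Vd = 157/39.7 = 3.95466 mg/L
AUC = C0/ke = 3.95466/0.211
AUC = 18.74 mg*hr/L


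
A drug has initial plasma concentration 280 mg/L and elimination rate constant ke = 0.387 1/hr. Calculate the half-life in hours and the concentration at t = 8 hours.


t_half = ln(2) / ke = 0.693147 / 0.387 = 1.791 hr
C(t) = C0 * exp(-ke*t) = 280 * exp(-0.387*8)
C(8) = 12.66 mg/L


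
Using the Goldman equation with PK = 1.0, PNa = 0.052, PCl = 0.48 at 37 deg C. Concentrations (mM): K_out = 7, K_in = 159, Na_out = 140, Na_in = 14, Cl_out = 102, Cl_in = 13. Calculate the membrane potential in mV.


Vm = (RT/F)*ln((PK*Ko + PNa*Nao + PCl*Cli)/(PK*Ki + PNa*Nai + PCl*Clo))
Numer = 20.52, Denom = 208.688
Vm = -61.99 mV


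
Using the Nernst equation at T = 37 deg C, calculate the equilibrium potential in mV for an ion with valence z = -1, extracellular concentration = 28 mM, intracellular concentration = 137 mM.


E = (RT/(zF)) * ln(C_out/C_in)
T = 37 + 273.15 = 310.15 K
E = (8.314 * 310.15 / (-1 * 96485)) * ln(28/137)
E = 42.43 mV


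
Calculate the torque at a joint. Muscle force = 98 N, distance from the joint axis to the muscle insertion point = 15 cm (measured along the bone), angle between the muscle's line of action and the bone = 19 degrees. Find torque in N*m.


Torque = F * d * sin(theta)   (moment arm = d*sin(theta))
d = 15 cm = 0.15 m
Torque = 98 * 0.15 * sin(19)
Torque = 4.786 N*m


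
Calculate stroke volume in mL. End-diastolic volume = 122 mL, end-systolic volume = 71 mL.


SV = EDV - ESV
SV = 122 - 71
SV = 51 mL


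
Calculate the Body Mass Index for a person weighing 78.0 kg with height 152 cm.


BMI = weight / height^2
height = 152 cm = 1.52 m
BMI = 78.0 / 1.52^2
BMI = 33.76 kg/m^2


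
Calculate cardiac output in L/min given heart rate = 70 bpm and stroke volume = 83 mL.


CO = HR * SV
CO = 70 * 83 / 1000
CO = 5.81 L/min


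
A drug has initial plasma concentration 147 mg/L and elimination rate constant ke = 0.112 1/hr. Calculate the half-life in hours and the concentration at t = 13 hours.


t_half = ln(2) / ke = 0.693147 / 0.112 = 6.189 hr
C(t) = C0 * exp(-ke*t) = 147 * exp(-0.112*13)
C(13) = 34.28 mg/L


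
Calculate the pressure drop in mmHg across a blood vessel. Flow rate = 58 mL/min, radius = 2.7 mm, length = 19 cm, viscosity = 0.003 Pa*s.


dP = 8*mu*L*Q / (pi*r^4)
Q = 58 mL/min = 9.66667e-07 m^3/s
dP = 26.402 Pa = 26.402 / 133.322 mmHg = 0.198 mmHg


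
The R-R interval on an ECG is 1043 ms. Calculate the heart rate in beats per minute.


HR = 60 / RR_interval(s)
RR = 1043 ms = 1.043 s
HR = 60 / 1.043 = 57.53 bpm


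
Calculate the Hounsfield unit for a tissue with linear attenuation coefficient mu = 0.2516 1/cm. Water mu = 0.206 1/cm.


HU = ((mu_tissue - mu_water) / mu_water) * 1000
HU = ((0.2516 - 0.206) / 0.206) * 1000
HU = 221.4


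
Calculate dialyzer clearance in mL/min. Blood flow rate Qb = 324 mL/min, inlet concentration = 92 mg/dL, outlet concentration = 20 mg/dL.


K = Qb * (Cb_in - Cb_out) / Cb_in
K = 324 * (92 - 20) / 92
K = 253.6 mL/min


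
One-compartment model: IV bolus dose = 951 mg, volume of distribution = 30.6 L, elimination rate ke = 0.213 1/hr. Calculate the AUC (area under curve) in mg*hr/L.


C0 = Dose/Vd = 951/30.6 = 31.0784 mg/L
AUC = C0/ke = 31.0784/0.213
AUC = 145.9 mg*hr/L


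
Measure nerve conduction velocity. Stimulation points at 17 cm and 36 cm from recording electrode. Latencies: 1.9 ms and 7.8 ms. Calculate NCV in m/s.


Distance = (36 - 17) / 100 = 0.19 m
dt = (7.8 - 1.9) / 1000 = 0.0059 s
NCV = dist / dt = 32.2 m/s


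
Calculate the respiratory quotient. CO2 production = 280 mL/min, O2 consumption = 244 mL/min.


RQ = VCO2 / VO2
RQ = 280 / 244
RQ = 1.148


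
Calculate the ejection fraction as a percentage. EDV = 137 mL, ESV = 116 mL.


SV = EDV - ESV = 137 - 116 = 21 mL
EF = SV/EDV * 100 = 21/137 * 100
EF = 15.33%


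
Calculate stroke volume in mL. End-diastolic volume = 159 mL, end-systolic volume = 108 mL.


SV = EDV - ESV
SV = 159 - 108
SV = 51 mL


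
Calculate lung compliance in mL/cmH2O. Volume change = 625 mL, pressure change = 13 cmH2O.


C = dV / dP
C = 625 / 13
C = 48.08 mL/cmH2O


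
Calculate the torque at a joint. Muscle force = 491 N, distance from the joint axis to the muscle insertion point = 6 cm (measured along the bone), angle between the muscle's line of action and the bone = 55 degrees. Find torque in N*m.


Torque = F * d * sin(theta)   (moment arm = d*sin(theta))
d = 6 cm = 0.06 m
Torque = 491 * 0.06 * sin(55)
Torque = 24.13 N*m


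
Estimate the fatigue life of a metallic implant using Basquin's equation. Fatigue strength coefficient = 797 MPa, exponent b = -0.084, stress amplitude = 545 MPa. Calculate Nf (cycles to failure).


sigma_a = sigma_f' * (2Nf)^b
2Nf = (sigma_a/sigma_f')^(1/b)
2Nf = (545/797)^(1/-0.084)
2Nf = 92.261743
Nf = 46.13


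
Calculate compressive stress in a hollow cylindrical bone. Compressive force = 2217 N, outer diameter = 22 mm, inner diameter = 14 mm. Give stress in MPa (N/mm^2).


A = pi*(r_o^2 - r_i^2)
r_o = 11 mm, r_i = 7 mm
A = 226.195 mm^2
sigma = F/A = 2217 / 226.195
sigma = 9.801 MPa


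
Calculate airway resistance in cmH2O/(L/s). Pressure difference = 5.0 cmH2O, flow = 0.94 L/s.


R = dP / flow
R = 5.0 / 0.94
R = 5.319 cmH2O/(L/s)


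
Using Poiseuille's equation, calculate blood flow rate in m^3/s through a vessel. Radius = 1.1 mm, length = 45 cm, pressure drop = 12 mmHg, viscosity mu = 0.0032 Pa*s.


Q = pi*r^4*dP / (8*mu*L)
r = 0.0011 m, L = 0.45 m
dP = 12 mmHg = 1599.864 Pa
Q = 6.3878e-07 m^3/s


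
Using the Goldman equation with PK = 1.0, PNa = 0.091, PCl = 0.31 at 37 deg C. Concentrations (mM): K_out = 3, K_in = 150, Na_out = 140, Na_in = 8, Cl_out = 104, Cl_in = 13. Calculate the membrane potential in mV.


Vm = (RT/F)*ln((PK*Ko + PNa*Nao + PCl*Cli)/(PK*Ki + PNa*Nai + PCl*Clo))
Numer = 19.77, Denom = 182.968
Vm = -59.47 mV


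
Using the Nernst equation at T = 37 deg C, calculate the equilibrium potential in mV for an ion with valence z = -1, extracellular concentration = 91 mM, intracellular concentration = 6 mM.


E = (RT/(zF)) * ln(C_out/C_in)
T = 37 + 273.15 = 310.15 K
E = (8.314 * 310.15 / (-1 * 96485)) * ln(91/6)
E = -72.67 mV


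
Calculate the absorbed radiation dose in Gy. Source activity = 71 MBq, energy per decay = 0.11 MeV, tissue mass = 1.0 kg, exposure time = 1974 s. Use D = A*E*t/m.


A = 71 MBq = 7.1000e+07 Bq
E = 0.11 MeV = 1.7622e-14 J
D = A*E*t/m = 7.1000e+07*1.7622e-14*1974/1.0
D = 0.00247 Gy


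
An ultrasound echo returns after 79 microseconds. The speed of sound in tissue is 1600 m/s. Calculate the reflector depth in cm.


depth = c * t / 2
t = 79 us = 7.9000e-05 s
depth = 1600 * 7.9000e-05 / 2
depth = 0.0632 m = 6.32 cm


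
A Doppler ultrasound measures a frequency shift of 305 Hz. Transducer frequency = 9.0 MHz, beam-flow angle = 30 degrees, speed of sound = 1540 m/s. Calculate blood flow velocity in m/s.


v = fd * c / (2 * f0 * cos(theta))
v = 305 * 1540 / (2 * 9.0000e+06 * cos(30))
v = 0.03013 m/s


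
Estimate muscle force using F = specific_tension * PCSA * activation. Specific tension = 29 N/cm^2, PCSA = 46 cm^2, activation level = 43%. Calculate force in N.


F = sigma * PCSA * activation
F = 29 * 46 * 0.43
F = 573.6 N


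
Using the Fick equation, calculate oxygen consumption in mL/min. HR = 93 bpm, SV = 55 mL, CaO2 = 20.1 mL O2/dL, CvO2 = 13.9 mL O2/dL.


CO = HR*SV = 93*55/1000 = 5.115 L/min
a-v O2 diff = 20.1 - 13.9 = 6.2 mL/dL
VO2 = CO * (CaO2-CvO2) * 10 dL/L
VO2 = 5.115 * 6.2 * 10
VO2 = 317.1 mL/min


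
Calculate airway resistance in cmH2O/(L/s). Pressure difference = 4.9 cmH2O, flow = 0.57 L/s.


R = dP / flow
R = 4.9 / 0.57
R = 8.596 cmH2O/(L/s)


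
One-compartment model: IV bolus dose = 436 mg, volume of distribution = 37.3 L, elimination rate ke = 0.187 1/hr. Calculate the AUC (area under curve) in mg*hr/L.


C0 = Dose/Vd = 436/37.3 = 11.689 mg/L
AUC = C0/ke = 11.689/0.187
AUC = 62.51 mg*hr/L


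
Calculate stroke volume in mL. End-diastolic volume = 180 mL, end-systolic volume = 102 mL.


SV = EDV - ESV
SV = 180 - 102
SV = 78 mL


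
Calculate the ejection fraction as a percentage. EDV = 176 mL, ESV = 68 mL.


SV = EDV - ESV = 176 - 68 = 108 mL
EF = SV/EDV * 100 = 108/176 * 100
EF = 61.36%


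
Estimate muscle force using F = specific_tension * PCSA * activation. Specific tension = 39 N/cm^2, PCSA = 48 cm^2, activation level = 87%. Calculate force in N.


F = sigma * PCSA * activation
F = 39 * 48 * 0.87
F = 1629 N


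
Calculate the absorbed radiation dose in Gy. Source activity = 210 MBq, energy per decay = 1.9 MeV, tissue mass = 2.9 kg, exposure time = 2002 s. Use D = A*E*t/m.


A = 210 MBq = 2.1000e+08 Bq
E = 1.9 MeV = 3.0438e-13 J
D = A*E*t/m = 2.1000e+08*3.0438e-13*2002/2.9
D = 0.04413 Gy


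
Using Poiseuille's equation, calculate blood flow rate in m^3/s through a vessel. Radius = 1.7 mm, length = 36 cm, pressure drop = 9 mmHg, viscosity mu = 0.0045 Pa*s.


Q = pi*r^4*dP / (8*mu*L)
r = 0.0017 m, L = 0.36 m
dP = 9 mmHg = 1199.898 Pa
Q = 2.4293e-06 m^3/s


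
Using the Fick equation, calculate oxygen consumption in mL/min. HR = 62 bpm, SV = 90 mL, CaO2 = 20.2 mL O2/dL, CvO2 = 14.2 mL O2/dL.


CO = HR*SV = 62*90/1000 = 5.58 L/min
a-v O2 diff = 20.2 - 14.2 = 6 mL/dL
VO2 = CO * (CaO2-CvO2) * 10 dL/L
VO2 = 5.58 * 6 * 10
VO2 = 334.8 mL/min


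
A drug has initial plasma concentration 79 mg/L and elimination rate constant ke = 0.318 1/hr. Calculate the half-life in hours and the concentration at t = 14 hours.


t_half = ln(2) / ke = 0.693147 / 0.318 = 2.18 hr
C(t) = C0 * exp(-ke*t) = 79 * exp(-0.318*14)
C(14) = 0.9208 mg/L


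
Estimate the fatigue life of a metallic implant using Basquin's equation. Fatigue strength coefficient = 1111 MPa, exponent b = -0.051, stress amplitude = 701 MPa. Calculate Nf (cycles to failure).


sigma_a = sigma_f' * (2Nf)^b
2Nf = (sigma_a/sigma_f')^(1/b)
2Nf = (701/1111)^(1/-0.051)
2Nf = 8346.2425
Nf = 4173


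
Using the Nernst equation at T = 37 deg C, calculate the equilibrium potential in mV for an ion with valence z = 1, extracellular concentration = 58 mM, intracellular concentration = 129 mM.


E = (RT/(zF)) * ln(C_out/C_in)
T = 37 + 273.15 = 310.15 K
E = (8.314 * 310.15 / (1 * 96485)) * ln(58/129)
E = -21.36 mV


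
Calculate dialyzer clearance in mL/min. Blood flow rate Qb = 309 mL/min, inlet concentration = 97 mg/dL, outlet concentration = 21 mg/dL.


K = Qb * (Cb_in - Cb_out) / Cb_in
K = 309 * (97 - 21) / 97
K = 242.1 mL/min


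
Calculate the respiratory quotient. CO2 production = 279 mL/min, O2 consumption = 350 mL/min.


RQ = VCO2 / VO2
RQ = 279 / 350
RQ = 0.7971


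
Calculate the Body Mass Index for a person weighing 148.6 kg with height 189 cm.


BMI = weight / height^2
height = 189 cm = 1.89 m
BMI = 148.6 / 1.89^2
BMI = 41.6 kg/m^2


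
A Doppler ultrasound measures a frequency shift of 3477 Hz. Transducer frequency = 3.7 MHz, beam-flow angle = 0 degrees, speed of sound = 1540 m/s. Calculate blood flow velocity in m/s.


v = fd * c / (2 * f0 * cos(theta))
v = 3477 * 1540 / (2 * 3.7000e+06 * cos(0))
v = 0.7236 m/s


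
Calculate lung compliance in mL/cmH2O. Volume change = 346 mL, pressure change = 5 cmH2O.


C = dV / dP
C = 346 / 5
C = 69.2 mL/cmH2O


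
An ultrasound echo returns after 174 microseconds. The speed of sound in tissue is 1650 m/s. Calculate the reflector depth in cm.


depth = c * t / 2
t = 174 us = 1.7400e-04 s
depth = 1650 * 1.7400e-04 / 2
depth = 0.14355 m = 14.355 cm


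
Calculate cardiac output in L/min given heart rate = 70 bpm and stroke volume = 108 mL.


CO = HR * SV
CO = 70 * 108 / 1000
CO = 7.56 L/min


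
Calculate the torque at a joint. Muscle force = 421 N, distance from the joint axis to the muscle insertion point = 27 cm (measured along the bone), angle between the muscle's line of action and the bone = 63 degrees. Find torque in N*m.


Torque = F * d * sin(theta)   (moment arm = d*sin(theta))
d = 27 cm = 0.27 m
Torque = 421 * 0.27 * sin(63)
Torque = 101.3 N*m


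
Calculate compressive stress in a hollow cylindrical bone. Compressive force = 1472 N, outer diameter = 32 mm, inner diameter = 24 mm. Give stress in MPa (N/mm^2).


A = pi*(r_o^2 - r_i^2)
r_o = 16 mm, r_i = 12 mm
A = 351.858 mm^2
sigma = F/A = 1472 / 351.858
sigma = 4.184 MPa


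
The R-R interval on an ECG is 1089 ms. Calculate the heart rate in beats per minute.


HR = 60 / RR_interval(s)
RR = 1089 ms = 1.089 s
HR = 60 / 1.089 = 55.1 bpm


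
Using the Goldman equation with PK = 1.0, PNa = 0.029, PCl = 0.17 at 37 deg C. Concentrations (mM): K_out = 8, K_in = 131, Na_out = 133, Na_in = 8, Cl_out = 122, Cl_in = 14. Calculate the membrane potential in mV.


Vm = (RT/F)*ln((PK*Ko + PNa*Nao + PCl*Cli)/(PK*Ki + PNa*Nai + PCl*Clo))
Numer = 14.237, Denom = 151.972
Vm = -63.28 mV


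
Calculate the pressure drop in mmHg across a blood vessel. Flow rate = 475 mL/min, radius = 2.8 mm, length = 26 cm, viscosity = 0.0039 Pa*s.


dP = 8*mu*L*Q / (pi*r^4)
Q = 475 mL/min = 7.91667e-06 m^3/s
dP = 332.574 Pa = 332.574 / 133.322 mmHg = 2.495 mmHg


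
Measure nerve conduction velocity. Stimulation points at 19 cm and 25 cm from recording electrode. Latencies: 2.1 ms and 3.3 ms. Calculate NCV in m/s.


Distance = (25 - 19) / 100 = 0.06 m
dt = (3.3 - 2.1) / 1000 = 0.0012 s
NCV = dist / dt = 50 m/s


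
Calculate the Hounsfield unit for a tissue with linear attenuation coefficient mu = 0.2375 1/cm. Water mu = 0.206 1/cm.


HU = ((mu_tissue - mu_water) / mu_water) * 1000
HU = ((0.2375 - 0.206) / 0.206) * 1000
HU = 152.9


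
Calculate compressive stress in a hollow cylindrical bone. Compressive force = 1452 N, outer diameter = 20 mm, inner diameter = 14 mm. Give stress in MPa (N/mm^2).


A = pi*(r_o^2 - r_i^2)
r_o = 10 mm, r_i = 7 mm
A = 160.221 mm^2
sigma = F/A = 1452 / 160.221
sigma = 9.062 MPa


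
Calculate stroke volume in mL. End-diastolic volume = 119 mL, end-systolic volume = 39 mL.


SV = EDV - ESV
SV = 119 - 39
SV = 80 mL


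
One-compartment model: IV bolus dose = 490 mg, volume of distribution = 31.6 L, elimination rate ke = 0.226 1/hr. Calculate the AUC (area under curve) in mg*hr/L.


C0 = Dose/Vd = 490/31.6 = 15.5063 mg/L
AUC = C0/ke = 15.5063/0.226
AUC = 68.61 mg*hr/L


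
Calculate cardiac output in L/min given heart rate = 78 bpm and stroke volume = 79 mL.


CO = HR * SV
CO = 78 * 79 / 1000
CO = 6.162 L/min


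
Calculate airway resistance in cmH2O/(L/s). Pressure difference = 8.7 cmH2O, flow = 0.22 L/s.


R = dP / flow
R = 8.7 / 0.22
R = 39.55 cmH2O/(L/s)


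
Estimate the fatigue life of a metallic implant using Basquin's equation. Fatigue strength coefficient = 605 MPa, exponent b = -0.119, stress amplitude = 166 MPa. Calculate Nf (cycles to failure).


sigma_a = sigma_f' * (2Nf)^b
2Nf = (sigma_a/sigma_f')^(1/b)
2Nf = (166/605)^(1/-0.119)
2Nf = 52447.537
Nf = 2.622e+04


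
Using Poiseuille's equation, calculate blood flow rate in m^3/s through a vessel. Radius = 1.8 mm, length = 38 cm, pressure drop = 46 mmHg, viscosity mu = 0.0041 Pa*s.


Q = pi*r^4*dP / (8*mu*L)
r = 0.0018 m, L = 0.38 m
dP = 46 mmHg = 6132.812 Pa
Q = 1.6227e-05 m^3/s


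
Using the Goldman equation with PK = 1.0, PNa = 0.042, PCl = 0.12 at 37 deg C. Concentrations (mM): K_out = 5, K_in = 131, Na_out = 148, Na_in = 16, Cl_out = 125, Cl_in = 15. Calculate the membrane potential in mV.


Vm = (RT/F)*ln((PK*Ko + PNa*Nao + PCl*Cli)/(PK*Ki + PNa*Nai + PCl*Clo))
Numer = 13.016, Denom = 146.672
Vm = -64.73 mV


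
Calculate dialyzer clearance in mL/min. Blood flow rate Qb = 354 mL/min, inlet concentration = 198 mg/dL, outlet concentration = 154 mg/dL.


K = Qb * (Cb_in - Cb_out) / Cb_in
K = 354 * (198 - 154) / 198
K = 78.67 mL/min


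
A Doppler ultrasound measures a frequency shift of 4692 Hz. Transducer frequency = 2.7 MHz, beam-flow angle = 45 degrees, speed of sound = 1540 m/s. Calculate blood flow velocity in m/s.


v = fd * c / (2 * f0 * cos(theta))
v = 4692 * 1540 / (2 * 2.7000e+06 * cos(45))
v = 1.892 m/s


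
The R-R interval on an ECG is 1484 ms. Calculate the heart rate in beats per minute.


HR = 60 / RR_interval(s)
RR = 1484 ms = 1.484 s
HR = 60 / 1.484 = 40.43 bpm


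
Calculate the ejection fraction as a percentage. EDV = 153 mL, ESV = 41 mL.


SV = EDV - ESV = 153 - 41 = 112 mL
EF = SV/EDV * 100 = 112/153 * 100
EF = 73.2%


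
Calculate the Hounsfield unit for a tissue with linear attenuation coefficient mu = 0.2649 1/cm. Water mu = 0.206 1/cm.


HU = ((mu_tissue - mu_water) / mu_water) * 1000
HU = ((0.2649 - 0.206) / 0.206) * 1000
HU = 285.9


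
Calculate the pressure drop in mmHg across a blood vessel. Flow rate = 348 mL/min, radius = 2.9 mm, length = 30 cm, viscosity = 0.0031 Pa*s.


dP = 8*mu*L*Q / (pi*r^4)
Q = 348 mL/min = 5.8e-06 m^3/s
dP = 194.204 Pa = 194.204 / 133.322 mmHg = 1.457 mmHg


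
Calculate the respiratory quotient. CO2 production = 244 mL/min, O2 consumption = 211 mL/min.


RQ = VCO2 / VO2
RQ = 244 / 211
RQ = 1.156


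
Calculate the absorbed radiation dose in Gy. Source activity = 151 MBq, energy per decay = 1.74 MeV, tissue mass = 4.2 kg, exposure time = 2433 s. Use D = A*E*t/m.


A = 151 MBq = 1.5100e+08 Bq
E = 1.74 MeV = 2.78748e-13 J
D = A*E*t/m = 1.5100e+08*2.78748e-13*2433/4.2
D = 0.02438 Gy


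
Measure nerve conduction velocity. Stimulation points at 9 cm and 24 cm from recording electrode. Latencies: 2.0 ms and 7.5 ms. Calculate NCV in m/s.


Distance = (24 - 9) / 100 = 0.15 m
dt = (7.5 - 2.0) / 1000 = 0.0055 s
NCV = dist / dt = 27.27 m/s


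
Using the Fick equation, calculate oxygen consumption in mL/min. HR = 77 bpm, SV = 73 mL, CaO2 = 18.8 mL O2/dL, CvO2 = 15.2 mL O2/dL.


CO = HR*SV = 77*73/1000 = 5.621 L/min
a-v O2 diff = 18.8 - 15.2 = 3.6 mL/dL
VO2 = CO * (CaO2-CvO2) * 10 dL/L
VO2 = 5.621 * 3.6 * 10
VO2 = 202.4 mL/min


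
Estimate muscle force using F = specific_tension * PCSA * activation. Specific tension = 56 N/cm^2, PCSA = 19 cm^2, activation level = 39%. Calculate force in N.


F = sigma * PCSA * activation
F = 56 * 19 * 0.39
F = 415 N


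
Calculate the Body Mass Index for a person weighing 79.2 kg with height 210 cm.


BMI = weight / height^2
height = 210 cm = 2.1 m
BMI = 79.2 / 2.1^2
BMI = 17.96 kg/m^2


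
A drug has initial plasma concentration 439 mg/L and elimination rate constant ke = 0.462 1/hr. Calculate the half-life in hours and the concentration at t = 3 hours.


t_half = ln(2) / ke = 0.693147 / 0.462 = 1.5 hr
C(t) = C0 * exp(-ke*t) = 439 * exp(-0.462*3)
C(3) = 109.8 mg/L
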